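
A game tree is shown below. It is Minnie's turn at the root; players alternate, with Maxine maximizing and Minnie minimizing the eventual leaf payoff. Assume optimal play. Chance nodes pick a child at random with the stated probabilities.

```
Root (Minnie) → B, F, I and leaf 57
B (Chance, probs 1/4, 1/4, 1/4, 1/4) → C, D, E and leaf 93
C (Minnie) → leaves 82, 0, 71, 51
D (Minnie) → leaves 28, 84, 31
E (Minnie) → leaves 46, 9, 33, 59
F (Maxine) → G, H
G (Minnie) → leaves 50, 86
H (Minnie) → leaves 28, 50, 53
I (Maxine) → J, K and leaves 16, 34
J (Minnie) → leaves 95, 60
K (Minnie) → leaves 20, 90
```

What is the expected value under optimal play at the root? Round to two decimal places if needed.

32.5

C (Minnie): min(82, 0, 71, 51) = 0
D (Minnie): min(28, 84, 31) = 28
E (Minnie): min(46, 9, 33, 59) = 9
B (Chance): 1/4·0 + 1/4·28 + 1/4·9 + 1/4·93 = 32.5
G (Minnie): min(50, 86) = 50
H (Minnie): min(28, 50, 53) = 28
F (Maxine): max(50, 28) = 50
J (Minnie): min(95, 60) = 60
K (Minnie): min(20, 90) = 20
I (Maxine): max(60, 20, 16, 34) = 60
Root (Minnie): min(32.5, 50, 60, 57) = 32.5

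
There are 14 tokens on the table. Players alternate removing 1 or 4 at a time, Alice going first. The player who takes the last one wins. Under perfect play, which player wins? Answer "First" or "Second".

W/L table (W = player to move can force a win):
i:   0  1  2  3  4  5  6  7  8  9 10 11 12 13 14
     L  W  L  W  W  L  W  L  W  W  L  W  L  W  W
Position 14 is W, so the first player wins.

First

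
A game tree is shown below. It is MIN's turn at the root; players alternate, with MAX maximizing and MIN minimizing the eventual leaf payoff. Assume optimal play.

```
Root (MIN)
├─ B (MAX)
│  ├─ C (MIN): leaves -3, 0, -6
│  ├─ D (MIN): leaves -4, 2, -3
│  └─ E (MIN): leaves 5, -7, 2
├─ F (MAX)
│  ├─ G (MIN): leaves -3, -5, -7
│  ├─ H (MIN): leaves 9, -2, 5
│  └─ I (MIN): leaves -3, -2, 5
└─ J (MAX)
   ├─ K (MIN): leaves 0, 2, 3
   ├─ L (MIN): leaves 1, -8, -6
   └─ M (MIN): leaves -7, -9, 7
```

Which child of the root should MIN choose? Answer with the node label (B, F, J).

C (MIN): min(-3, 0, -6) = -6
D (MIN): min(-4, 2, -3) = -4
E (MIN): min(5, -7, 2) = -7
B (MAX): max(-6, -4, -7) = -4
G (MIN): min(-3, -5, -7) = -7
H (MIN): min(9, -2, 5) = -2
I (MIN): min(-3, -2, 5) = -3
F (MAX): max(-7, -2, -3) = -2
K (MIN): min(0, 2, 3) = 0
L (MIN): min(1, -8, -6) = -8
M (MIN): min(-7, -9, 7) = -9
J (MAX): max(0, -8, -9) = 0
Root (MIN): min(-4, -2, 0) = -4
MIN picks the child with the lowest value: B (value -4).

B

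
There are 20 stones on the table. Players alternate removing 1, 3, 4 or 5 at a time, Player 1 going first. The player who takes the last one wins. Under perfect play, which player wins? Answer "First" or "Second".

Mark each pile size as W (mover wins) or L (mover loses):
i:   0  1  2  3  4  5  6  7  8  9 10 11 12 13 14 15 16 17 18 19 20
     L  W  L  W  W  W  W  W  L  W  L  W  W  W  W  W  L  W  L  W  W
Position 20 is W, so the first player wins.

First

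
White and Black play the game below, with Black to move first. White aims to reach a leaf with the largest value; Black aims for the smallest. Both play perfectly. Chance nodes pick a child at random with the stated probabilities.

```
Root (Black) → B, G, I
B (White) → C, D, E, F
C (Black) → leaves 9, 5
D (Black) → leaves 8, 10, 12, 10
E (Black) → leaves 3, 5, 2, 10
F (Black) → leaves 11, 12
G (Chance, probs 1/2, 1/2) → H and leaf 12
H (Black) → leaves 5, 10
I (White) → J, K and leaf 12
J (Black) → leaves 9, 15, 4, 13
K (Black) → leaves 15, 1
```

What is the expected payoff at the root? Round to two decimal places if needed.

C (Black): min(9, 5) = 5
D (Black): min(8, 10, 12, 10) = 8
E (Black): min(3, 5, 2, 10) = 2
F (Black): min(11, 12) = 11
B (White): max(5, 8, 2, 11) = 11
H (Black): min(5, 10) = 5
G (Chance): 1/2·5 + 1/2·12 = 8.5
J (Black): min(9, 15, 4, 13) = 4
K (Black): min(15, 1) = 1
I (White): max(4, 1, 12) = 12
Root (Black): min(11, 8.5, 12) = 8.5

8.5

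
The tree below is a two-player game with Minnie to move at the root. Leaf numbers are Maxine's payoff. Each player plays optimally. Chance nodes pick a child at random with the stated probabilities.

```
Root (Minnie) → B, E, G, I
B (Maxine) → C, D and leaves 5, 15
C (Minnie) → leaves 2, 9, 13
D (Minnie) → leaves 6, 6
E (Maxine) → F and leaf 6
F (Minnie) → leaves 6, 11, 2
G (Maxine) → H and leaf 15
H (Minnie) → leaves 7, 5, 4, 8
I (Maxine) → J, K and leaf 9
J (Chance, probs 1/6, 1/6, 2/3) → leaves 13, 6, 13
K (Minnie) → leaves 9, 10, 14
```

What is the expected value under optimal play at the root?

C (Minnie): min(2, 9, 13) = 2
D (Minnie): min(6, 6) = 6
B (Maxine): max(2, 6, 5, 15) = 15
F (Minnie): min(6, 11, 2) = 2
E (Maxine): max(2, 6) = 6
H (Minnie): min(7, 5, 4, 8) = 4
G (Maxine): max(4, 15) = 15
J (Chance): 1/6·13 + 1/6·6 + 2/3·13 = 11.83
K (Minnie): min(9, 10, 14) = 9
I (Maxine): max(11.83, 9, 9) = 11.83
Root (Minnie): min(15, 6, 15, 11.83) = 6

6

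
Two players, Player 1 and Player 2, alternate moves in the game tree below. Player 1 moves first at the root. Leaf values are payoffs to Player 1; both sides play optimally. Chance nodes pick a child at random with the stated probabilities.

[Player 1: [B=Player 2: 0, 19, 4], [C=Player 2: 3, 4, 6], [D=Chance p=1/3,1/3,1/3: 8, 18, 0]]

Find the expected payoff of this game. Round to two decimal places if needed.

B (Player 2): min(0, 19, 4) = 0
C (Player 2): min(3, 4, 6) = 3
D (Chance): 1/3·8 + 1/3·18 + 1/3·0 = 8.67
Root (Player 1): max(0, 3, 8.67) = 8.67

8.67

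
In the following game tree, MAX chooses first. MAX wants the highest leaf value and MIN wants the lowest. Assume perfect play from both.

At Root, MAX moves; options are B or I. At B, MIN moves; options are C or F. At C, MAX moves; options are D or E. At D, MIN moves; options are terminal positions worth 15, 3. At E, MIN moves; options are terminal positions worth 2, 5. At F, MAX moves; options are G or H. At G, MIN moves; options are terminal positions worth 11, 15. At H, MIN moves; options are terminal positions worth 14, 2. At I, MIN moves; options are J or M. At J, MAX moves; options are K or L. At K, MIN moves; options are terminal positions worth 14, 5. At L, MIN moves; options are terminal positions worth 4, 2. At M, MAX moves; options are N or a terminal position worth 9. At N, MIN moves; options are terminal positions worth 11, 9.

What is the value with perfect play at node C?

D: min(15, 3) = 3
E: min(2, 5) = 2
C: max(3, 2) = 3

3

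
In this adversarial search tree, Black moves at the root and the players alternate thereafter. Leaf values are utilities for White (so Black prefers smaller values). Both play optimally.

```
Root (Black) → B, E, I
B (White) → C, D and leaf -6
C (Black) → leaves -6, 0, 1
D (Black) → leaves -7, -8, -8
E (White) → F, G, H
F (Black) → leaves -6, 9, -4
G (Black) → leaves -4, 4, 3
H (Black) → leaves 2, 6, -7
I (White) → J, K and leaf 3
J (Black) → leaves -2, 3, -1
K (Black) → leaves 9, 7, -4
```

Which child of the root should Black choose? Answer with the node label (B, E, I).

B

C (Black): min(-6, 0, 1) = -6
D (Black): min(-7, -8, -8) = -8
B (White): max(-6, -8, -6) = -6
F (Black): min(-6, 9, -4) = -6
G (Black): min(-4, 4, 3) = -4
H (Black): min(2, 6, -7) = -7
E (White): max(-6, -4, -7) = -4
J (Black): min(-2, 3, -1) = -2
K (Black): min(9, 7, -4) = -4
I (White): max(-2, -4, 3) = 3
Root (Black): min(-6, -4, 3) = -6
Black picks the child with the lowest value: B (value -6).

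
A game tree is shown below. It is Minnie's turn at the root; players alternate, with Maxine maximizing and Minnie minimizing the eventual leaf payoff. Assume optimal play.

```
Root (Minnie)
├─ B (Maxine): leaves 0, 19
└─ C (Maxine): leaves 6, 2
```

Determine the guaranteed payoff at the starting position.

B (Maxine): max(0, 19) = 19
C (Maxine): max(6, 2) = 6
Root (Minnie): min(19, 6) = 6

6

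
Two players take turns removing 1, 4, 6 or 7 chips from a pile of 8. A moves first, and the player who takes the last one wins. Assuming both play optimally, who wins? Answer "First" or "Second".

First

i:   0  1  2  3  4  5  6  7  8
     L  W  L  W  W  L  W  W  W
Position 8 is W, so the first player wins.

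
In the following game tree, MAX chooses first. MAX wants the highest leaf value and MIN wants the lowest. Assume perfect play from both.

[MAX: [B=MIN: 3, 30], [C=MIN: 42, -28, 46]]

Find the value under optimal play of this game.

B (MIN): min(3, 30) = 3
C (MIN): min(42, -28, 46) = -28
Root (MAX): max(3, -28) = 3

3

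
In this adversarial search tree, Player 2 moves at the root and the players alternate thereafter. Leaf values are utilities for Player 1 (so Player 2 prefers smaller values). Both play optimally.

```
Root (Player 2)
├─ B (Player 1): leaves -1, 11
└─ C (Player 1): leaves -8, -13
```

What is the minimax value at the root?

B (Player 1): max(-1, 11) = 11
C (Player 1): max(-8, -13) = -8
Root (Player 2): min(11, -8) = -8

-8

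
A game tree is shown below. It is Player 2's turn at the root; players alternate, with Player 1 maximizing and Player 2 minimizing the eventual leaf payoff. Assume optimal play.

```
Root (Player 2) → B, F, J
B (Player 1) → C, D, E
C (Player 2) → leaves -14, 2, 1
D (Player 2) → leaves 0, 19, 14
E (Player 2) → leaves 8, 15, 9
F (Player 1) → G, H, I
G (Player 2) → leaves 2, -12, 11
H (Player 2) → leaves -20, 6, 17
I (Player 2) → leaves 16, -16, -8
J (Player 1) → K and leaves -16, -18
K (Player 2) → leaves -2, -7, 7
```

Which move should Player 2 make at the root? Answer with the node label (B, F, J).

F

C (Player 2): min(-14, 2, 1) = -14
D (Player 2): min(0, 19, 14) = 0
E (Player 2): min(8, 15, 9) = 8
B (Player 1): max(-14, 0, 8) = 8
G (Player 2): min(2, -12, 11) = -12
H (Player 2): min(-20, 6, 17) = -20
I (Player 2): min(16, -16, -8) = -16
F (Player 1): max(-12, -20, -16) = -12
K (Player 2): min(-2, -7, 7) = -7
J (Player 1): max(-7, -16, -18) = -7
Root (Player 2): min(8, -12, -7) = -12
Player 2 picks the child with the lowest value: F (value -12).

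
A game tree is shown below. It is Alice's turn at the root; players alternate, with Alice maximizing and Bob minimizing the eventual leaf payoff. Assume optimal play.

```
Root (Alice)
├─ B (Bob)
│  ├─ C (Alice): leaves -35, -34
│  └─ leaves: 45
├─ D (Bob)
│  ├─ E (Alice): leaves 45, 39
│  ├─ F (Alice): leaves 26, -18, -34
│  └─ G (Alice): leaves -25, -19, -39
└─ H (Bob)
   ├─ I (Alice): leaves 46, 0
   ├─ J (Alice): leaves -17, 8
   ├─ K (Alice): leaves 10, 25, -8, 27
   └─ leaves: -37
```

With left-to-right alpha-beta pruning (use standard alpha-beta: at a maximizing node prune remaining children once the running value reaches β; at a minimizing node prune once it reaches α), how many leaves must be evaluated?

17

C [α=-∞,β=+∞]: v=-34
B [α=-∞,β=+∞]: v=-34
E [α=-34,β=+∞]: v=45
F [α=-34,β=45]: v=26
G [α=-34,β=26]: v=-19
D [α=-34,β=+∞]: v=-19
I [α=-19,β=+∞]: v=46
J [α=-19,β=46]: v=8
K [α=-19,β=8]: v=10 after child 1 ≥ β → β-cutoff, skip 3
H [α=-19,β=+∞]: v=-37
Root [α=-∞,β=+∞]: v=-19
Leaves evaluated: 17 of 20.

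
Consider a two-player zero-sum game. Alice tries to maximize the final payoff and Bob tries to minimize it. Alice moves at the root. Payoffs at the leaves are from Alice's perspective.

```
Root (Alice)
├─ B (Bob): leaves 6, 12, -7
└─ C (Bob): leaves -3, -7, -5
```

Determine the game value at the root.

B (Bob): min(6, 12, -7) = -7
C (Bob): min(-3, -7, -5) = -7
Root (Alice): max(-7, -7) = -7

-7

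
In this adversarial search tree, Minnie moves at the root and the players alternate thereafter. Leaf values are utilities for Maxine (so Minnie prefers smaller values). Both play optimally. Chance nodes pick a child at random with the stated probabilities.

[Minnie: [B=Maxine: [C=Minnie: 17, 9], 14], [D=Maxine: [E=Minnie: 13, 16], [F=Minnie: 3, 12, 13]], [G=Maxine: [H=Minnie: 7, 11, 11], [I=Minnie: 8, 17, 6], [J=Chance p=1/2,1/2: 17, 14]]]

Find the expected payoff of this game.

13

C (Minnie): min(17, 9) = 9
B (Maxine): max(9, 14) = 14
E (Minnie): min(13, 16) = 13
F (Minnie): min(3, 12, 13) = 3
D (Maxine): max(13, 3) = 13
H (Minnie): min(7, 11, 11) = 7
I (Minnie): min(8, 17, 6) = 6
J (Chance): 1/2·17 + 1/2·14 = 15.5
G (Maxine): max(7, 6, 15.5) = 15.5
Root (Minnie): min(14, 13, 15.5) = 13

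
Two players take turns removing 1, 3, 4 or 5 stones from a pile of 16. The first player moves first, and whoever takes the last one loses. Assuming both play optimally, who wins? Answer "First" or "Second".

Compute winning (W) and losing (L) positions by backward induction:
i:   0  1  2  3  4  5  6  7  8  9 10 11 12 13 14 15 16
     W  L  W  L  W  W  W  W  W  L  W  L  W  W  W  W  W
Position 16 is W, so the first player wins.

First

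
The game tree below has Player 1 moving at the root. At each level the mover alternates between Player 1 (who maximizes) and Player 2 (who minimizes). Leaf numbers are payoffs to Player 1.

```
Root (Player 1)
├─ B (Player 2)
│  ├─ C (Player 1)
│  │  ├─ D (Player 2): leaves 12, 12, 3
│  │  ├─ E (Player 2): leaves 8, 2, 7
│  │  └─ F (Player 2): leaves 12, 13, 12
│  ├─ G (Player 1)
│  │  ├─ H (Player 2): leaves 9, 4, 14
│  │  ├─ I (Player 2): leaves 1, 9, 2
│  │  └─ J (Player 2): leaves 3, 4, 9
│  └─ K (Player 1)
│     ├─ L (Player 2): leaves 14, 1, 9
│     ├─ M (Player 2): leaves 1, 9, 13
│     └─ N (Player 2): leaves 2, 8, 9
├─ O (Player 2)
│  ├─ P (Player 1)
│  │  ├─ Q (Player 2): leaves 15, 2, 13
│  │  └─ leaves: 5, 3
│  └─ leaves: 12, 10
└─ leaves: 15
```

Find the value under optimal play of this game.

15

D (Player 2): min(12, 12, 3) = 3
E (Player 2): min(8, 2, 7) = 2
F (Player 2): min(12, 13, 12) = 12
C (Player 1): max(3, 2, 12) = 12
H (Player 2): min(9, 4, 14) = 4
I (Player 2): min(1, 9, 2) = 1
J (Player 2): min(3, 4, 9) = 3
G (Player 1): max(4, 1, 3) = 4
L (Player 2): min(14, 1, 9) = 1
M (Player 2): min(1, 9, 13) = 1
N (Player 2): min(2, 8, 9) = 2
K (Player 1): max(1, 1, 2) = 2
B (Player 2): min(12, 4, 2) = 2
Q (Player 2): min(15, 2, 13) = 2
P (Player 1): max(2, 5, 3) = 5
O (Player 2): min(5, 12, 10) = 5
Root (Player 1): max(2, 5, 15) = 15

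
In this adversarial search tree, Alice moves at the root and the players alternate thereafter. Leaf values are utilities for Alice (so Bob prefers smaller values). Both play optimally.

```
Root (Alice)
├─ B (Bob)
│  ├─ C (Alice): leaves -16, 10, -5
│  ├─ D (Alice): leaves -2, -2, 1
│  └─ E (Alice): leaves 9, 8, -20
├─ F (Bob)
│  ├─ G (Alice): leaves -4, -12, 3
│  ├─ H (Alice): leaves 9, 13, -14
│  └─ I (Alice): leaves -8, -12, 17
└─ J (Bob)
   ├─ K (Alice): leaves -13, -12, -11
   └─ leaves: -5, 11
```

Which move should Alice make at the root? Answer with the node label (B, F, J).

F

C (Alice): max(-16, 10, -5) = 10
D (Alice): max(-2, -2, 1) = 1
E (Alice): max(9, 8, -20) = 9
B (Bob): min(10, 1, 9) = 1
G (Alice): max(-4, -12, 3) = 3
H (Alice): max(9, 13, -14) = 13
I (Alice): max(-8, -12, 17) = 17
F (Bob): min(3, 13, 17) = 3
K (Alice): max(-13, -12, -11) = -11
J (Bob): min(-11, -5, 11) = -11
Root (Alice): max(1, 3, -11) = 3
Alice picks the child with the highest value: F (value 3).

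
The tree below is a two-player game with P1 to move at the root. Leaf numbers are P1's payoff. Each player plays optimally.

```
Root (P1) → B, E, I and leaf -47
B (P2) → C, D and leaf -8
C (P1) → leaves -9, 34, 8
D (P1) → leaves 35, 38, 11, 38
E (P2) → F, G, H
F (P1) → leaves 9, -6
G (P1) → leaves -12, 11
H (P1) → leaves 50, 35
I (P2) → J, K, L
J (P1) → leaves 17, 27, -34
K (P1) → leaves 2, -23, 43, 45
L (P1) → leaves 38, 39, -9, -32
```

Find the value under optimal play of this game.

27

C (P1): max(-9, 34, 8) = 34
D (P1): max(35, 38, 11, 38) = 38
B (P2): min(34, 38, -8) = -8
F (P1): max(9, -6) = 9
G (P1): max(-12, 11) = 11
H (P1): max(50, 35) = 50
E (P2): min(9, 11, 50) = 9
J (P1): max(17, 27, -34) = 27
K (P1): max(2, -23, 43, 45) = 45
L (P1): max(38, 39, -9, -32) = 39
I (P2): min(27, 45, 39) = 27
Root (P1): max(-8, 9, 27, -47) = 27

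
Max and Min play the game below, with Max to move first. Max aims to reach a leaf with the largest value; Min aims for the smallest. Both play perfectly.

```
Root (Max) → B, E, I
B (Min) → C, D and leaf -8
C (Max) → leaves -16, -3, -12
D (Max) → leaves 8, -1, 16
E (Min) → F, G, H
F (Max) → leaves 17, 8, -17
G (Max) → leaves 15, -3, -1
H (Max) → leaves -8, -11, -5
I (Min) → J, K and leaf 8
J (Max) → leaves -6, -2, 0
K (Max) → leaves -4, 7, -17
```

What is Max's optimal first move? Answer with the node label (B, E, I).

I

C (Max): max(-16, -3, -12) = -3
D (Max): max(8, -1, 16) = 16
B (Min): min(-3, 16, -8) = -8
F (Max): max(17, 8, -17) = 17
G (Max): max(15, -3, -1) = 15
H (Max): max(-8, -11, -5) = -5
E (Min): min(17, 15, -5) = -5
J (Max): max(-6, -2, 0) = 0
K (Max): max(-4, 7, -17) = 7
I (Min): min(0, 7, 8) = 0
Root (Max): max(-8, -5, 0) = 0
Max picks the child with the highest value: I (value 0).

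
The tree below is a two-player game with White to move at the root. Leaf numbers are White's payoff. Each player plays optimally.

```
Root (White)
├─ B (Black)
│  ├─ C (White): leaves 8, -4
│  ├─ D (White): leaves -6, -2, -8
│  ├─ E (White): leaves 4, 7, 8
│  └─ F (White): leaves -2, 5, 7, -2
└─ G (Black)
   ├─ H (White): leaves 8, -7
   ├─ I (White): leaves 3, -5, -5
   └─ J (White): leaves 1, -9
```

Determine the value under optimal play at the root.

1

C (White): max(8, -4) = 8
D (White): max(-6, -2, -8) = -2
E (White): max(4, 7, 8) = 8
F (White): max(-2, 5, 7, -2) = 7
B (Black): min(8, -2, 8, 7) = -2
H (White): max(8, -7) = 8
I (White): max(3, -5, -5) = 3
J (White): max(1, -9) = 1
G (Black): min(8, 3, 1) = 1
Root (White): max(-2, 1) = 1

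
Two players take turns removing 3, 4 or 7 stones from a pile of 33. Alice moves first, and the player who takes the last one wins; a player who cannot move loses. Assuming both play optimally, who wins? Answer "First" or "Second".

W/L table (W = player to move can force a win):
i:   0  1  2  3  4  5  6  7  8  9 10 11 12 13 14 15 16 17 18 19 20 21 22 23 24 25 26 27 28 29 30 31 32 33
     L  L  L  W  W  W  W  W  W  W  L  L  L  W  W  W  W  W  W  W  L  L  L  W  W  W  W  W  W  W  L  L  L  W
Position 33 is W, so the first player wins.

First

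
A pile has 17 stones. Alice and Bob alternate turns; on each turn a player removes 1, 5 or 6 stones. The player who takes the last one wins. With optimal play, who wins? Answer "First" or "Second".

Compute winning (W) and losing (L) positions by backward induction:
i:   0  1  2  3  4  5  6  7  8  9 10 11 12 13 14 15 16 17
     L  W  L  W  L  W  W  W  W  W  W  L  W  L  W  L  W  W
Position 17 is W, so the first player wins.

First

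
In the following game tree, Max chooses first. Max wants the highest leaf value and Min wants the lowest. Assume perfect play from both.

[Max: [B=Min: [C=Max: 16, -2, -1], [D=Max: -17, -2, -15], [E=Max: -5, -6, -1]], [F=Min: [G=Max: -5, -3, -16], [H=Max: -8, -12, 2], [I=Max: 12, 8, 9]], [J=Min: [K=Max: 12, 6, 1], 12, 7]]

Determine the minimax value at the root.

C (Max): max(16, -2, -1) = 16
D (Max): max(-17, -2, -15) = -2
E (Max): max(-5, -6, -1) = -1
B (Min): min(16, -2, -1) = -2
G (Max): max(-5, -3, -16) = -3
H (Max): max(-8, -12, 2) = 2
I (Max): max(12, 8, 9) = 12
F (Min): min(-3, 2, 12) = -3
K (Max): max(12, 6, 1) = 12
J (Min): min(12, 12, 7) = 7
Root (Max): max(-2, -3, 7) = 7

7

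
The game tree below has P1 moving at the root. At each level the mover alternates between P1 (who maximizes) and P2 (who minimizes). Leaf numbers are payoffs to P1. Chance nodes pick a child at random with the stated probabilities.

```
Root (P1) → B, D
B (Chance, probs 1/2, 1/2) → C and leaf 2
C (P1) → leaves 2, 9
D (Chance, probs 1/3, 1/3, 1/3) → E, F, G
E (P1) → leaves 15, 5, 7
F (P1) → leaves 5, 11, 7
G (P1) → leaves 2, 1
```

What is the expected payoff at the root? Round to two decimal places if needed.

9.33

C (P1): max(2, 9) = 9
B (Chance): 1/2·9 + 1/2·2 = 5.5
E (P1): max(15, 5, 7) = 15
F (P1): max(5, 11, 7) = 11
G (P1): max(2, 1) = 2
D (Chance): 1/3·15 + 1/3·11 + 1/3·2 = 9.33
Root (P1): max(5.5, 9.33) = 9.33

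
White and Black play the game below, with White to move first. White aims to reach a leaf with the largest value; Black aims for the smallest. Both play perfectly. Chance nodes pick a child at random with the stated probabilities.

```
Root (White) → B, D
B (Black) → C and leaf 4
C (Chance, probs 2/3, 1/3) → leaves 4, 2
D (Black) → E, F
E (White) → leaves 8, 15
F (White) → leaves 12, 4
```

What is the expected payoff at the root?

12

C (Chance): 2/3·4 + 1/3·2 = 3.33
B (Black): min(3.33, 4) = 3.33
E (White): max(8, 15) = 15
F (White): max(12, 4) = 12
D (Black): min(15, 12) = 12
Root (White): max(3.33, 12) = 12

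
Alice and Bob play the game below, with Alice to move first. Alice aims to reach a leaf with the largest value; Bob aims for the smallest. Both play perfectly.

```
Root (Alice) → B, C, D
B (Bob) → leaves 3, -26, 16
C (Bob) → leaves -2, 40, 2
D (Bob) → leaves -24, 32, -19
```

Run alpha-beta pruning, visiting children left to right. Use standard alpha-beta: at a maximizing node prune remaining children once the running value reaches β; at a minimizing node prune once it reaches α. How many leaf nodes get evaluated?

7

B [α=-∞,β=+∞]: v=-26
C [α=-26,β=+∞]: v=-2
D [α=-2,β=+∞]: v=-24 after child 1 ≤ α → α-cutoff, skip 2
Root [α=-∞,β=+∞]: v=-2
Leaves evaluated: 7 of 9.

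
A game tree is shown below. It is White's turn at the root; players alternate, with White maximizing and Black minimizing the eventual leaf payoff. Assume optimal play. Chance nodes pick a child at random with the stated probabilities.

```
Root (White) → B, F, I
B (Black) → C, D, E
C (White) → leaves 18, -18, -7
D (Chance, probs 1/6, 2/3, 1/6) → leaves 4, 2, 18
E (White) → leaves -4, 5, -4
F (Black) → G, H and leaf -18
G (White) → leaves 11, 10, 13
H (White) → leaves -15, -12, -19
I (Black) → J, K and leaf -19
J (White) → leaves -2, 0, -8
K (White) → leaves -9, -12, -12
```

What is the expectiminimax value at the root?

C (White): max(18, -18, -7) = 18
D (Chance): 1/6·4 + 2/3·2 + 1/6·18 = 5
E (White): max(-4, 5, -4) = 5
B (Black): min(18, 5, 5) = 5
G (White): max(11, 10, 13) = 13
H (White): max(-15, -12, -19) = -12
F (Black): min(13, -12, -18) = -18
J (White): max(-2, 0, -8) = 0
K (White): max(-9, -12, -12) = -9
I (Black): min(0, -9, -19) = -19
Root (White): max(5, -18, -19) = 5

5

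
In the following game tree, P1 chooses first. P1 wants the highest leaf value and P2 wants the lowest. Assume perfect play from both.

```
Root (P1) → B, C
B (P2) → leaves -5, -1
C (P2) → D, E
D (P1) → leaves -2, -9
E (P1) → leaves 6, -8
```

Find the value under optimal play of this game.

-2

B (P2): min(-5, -1) = -5
D (P1): max(-2, -9) = -2
E (P1): max(6, -8) = 6
C (P2): min(-2, 6) = -2
Root (P1): max(-5, -2) = -2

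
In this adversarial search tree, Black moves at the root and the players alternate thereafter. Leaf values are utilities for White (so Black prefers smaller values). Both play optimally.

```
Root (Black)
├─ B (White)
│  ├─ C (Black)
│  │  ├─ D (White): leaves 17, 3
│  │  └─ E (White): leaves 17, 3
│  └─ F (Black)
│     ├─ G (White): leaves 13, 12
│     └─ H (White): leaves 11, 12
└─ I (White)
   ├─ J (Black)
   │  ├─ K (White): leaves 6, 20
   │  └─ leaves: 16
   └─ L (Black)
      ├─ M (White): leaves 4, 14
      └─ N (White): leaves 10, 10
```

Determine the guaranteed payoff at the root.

16

D (White): max(17, 3) = 17
E (White): max(17, 3) = 17
C (Black): min(17, 17) = 17
G (White): max(13, 12) = 13
H (White): max(11, 12) = 12
F (Black): min(13, 12) = 12
B (White): max(17, 12) = 17
K (White): max(6, 20) = 20
J (Black): min(20, 16) = 16
M (White): max(4, 14) = 14
N (White): max(10, 10) = 10
L (Black): min(14, 10) = 10
I (White): max(16, 10) = 16
Root (Black): min(17, 16) = 16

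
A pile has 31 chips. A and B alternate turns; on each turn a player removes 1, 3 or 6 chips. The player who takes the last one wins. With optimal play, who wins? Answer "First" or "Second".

Mark each pile size as W (mover wins) or L (mover loses):
i:   0  1  2  3  4  5  6  7  8  9 10 11 12 13 14 15 16 17 18 19 20 21 22 23 24 25 26 27 28 29 30 31
     L  W  L  W  L  W  W  W  W  L  W  L  W  L  W  W  W  W  L  W  L  W  L  W  W  W  W  L  W  L  W  L
Position 31 is L, so the second player wins.

Second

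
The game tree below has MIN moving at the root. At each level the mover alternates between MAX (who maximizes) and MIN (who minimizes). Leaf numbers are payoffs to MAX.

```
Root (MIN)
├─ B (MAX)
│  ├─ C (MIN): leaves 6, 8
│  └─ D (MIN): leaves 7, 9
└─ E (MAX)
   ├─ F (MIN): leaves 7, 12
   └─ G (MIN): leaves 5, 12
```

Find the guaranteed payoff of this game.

C (MIN): min(6, 8) = 6
D (MIN): min(7, 9) = 7
B (MAX): max(6, 7) = 7
F (MIN): min(7, 12) = 7
G (MIN): min(5, 12) = 5
E (MAX): max(7, 5) = 7
Root (MIN): min(7, 7) = 7

7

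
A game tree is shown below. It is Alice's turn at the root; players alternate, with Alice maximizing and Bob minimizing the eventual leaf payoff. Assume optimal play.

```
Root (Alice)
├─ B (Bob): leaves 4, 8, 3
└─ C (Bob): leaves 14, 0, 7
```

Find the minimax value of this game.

3

B (Bob): min(4, 8, 3) = 3
C (Bob): min(14, 0, 7) = 0
Root (Alice): max(3, 0) = 3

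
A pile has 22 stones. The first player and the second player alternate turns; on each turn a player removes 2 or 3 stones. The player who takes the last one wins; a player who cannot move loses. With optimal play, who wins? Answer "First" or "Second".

First

Positions where the player to move wins (W) vs loses (L):
i:   0  1  2  3  4  5  6  7  8  9 10 11 12 13 14 15 16 17 18 19 20 21 22
     L  L  W  W  W  L  L  W  W  W  L  L  W  W  W  L  L  W  W  W  L  L  W
Position 22 is W, so the first player wins.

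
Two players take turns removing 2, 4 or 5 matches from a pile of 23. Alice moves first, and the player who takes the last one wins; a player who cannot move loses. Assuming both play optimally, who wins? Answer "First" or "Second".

First

Positions where the player to move wins (W) vs loses (L):
i:   0  1  2  3  4  5  6  7  8  9 10 11 12 13 14 15 16 17 18 19 20 21 22 23
     L  L  W  W  W  W  W  L  L  W  W  W  W  W  L  L  W  W  W  W  W  L  L  W
Position 23 is W, so the first player wins.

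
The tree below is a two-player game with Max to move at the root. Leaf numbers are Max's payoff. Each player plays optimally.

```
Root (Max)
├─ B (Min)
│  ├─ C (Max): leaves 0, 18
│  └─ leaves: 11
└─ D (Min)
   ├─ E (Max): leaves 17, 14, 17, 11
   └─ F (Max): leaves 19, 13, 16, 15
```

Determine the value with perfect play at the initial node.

17

C (Max): max(0, 18) = 18
B (Min): min(18, 11) = 11
E (Max): max(17, 14, 17, 11) = 17
F (Max): max(19, 13, 16, 15) = 19
D (Min): min(17, 19) = 17
Root (Max): max(11, 17) = 17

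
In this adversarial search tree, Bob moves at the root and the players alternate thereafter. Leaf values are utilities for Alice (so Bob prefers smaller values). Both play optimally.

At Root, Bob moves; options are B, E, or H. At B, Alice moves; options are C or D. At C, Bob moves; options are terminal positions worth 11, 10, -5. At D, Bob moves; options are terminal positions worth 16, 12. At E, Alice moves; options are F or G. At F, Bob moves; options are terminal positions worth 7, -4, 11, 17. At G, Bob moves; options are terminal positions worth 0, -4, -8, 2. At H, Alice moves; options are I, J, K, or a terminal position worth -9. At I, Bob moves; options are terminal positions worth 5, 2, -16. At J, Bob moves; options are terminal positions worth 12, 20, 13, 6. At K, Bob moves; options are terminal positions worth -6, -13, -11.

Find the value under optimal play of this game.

C (Bob): min(11, 10, -5) = -5
D (Bob): min(16, 12) = 12
B (Alice): max(-5, 12) = 12
F (Bob): min(7, -4, 11, 17) = -4
G (Bob): min(0, -4, -8, 2) = -8
E (Alice): max(-4, -8) = -4
I (Bob): min(5, 2, -16) = -16
J (Bob): min(12, 20, 13, 6) = 6
K (Bob): min(-6, -13, -11) = -13
H (Alice): max(-16, 6, -13, -9) = 6
Root (Bob): min(12, -4, 6) = -4

-4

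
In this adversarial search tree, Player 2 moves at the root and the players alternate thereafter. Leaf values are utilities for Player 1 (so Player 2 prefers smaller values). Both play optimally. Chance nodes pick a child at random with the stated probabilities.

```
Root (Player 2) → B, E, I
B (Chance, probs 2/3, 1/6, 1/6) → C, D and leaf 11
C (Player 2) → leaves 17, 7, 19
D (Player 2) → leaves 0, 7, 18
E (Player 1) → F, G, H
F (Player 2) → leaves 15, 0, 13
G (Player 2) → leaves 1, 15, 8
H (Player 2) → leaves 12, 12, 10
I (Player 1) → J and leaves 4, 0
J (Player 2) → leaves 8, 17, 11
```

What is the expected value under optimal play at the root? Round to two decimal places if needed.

C (Player 2): min(17, 7, 19) = 7
D (Player 2): min(0, 7, 18) = 0
B (Chance): 2/3·7 + 1/6·0 + 1/6·11 = 6.5
F (Player 2): min(15, 0, 13) = 0
G (Player 2): min(1, 15, 8) = 1
H (Player 2): min(12, 12, 10) = 10
E (Player 1): max(0, 1, 10) = 10
J (Player 2): min(8, 17, 11) = 8
I (Player 1): max(8, 4, 0) = 8
Root (Player 2): min(6.5, 10, 8) = 6.5

6.5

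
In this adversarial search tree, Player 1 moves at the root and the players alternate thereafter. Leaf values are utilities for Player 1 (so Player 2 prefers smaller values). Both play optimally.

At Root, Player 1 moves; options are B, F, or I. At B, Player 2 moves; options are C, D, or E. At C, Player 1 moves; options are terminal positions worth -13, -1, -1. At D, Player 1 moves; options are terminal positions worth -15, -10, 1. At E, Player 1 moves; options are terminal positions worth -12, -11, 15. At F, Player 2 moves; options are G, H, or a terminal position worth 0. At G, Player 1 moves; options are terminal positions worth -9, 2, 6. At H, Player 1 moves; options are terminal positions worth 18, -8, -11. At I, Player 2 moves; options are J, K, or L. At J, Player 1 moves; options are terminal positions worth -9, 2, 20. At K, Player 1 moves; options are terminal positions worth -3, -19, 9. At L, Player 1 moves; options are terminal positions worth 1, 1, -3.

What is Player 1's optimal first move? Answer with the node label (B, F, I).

C (Player 1): max(-13, -1, -1) = -1
D (Player 1): max(-15, -10, 1) = 1
E (Player 1): max(-12, -11, 15) = 15
B (Player 2): min(-1, 1, 15) = -1
G (Player 1): max(-9, 2, 6) = 6
H (Player 1): max(18, -8, -11) = 18
F (Player 2): min(6, 18, 0) = 0
J (Player 1): max(-9, 2, 20) = 20
K (Player 1): max(-3, -19, 9) = 9
L (Player 1): max(1, 1, -3) = 1
I (Player 2): min(20, 9, 1) = 1
Root (Player 1): max(-1, 0, 1) = 1
Player 1 picks the child with the highest value: I (value 1).

I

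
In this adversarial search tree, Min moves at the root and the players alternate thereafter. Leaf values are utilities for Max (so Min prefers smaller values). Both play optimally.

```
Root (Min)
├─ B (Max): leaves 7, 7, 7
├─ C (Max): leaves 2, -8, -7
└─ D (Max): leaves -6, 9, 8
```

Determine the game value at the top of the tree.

B (Max): max(7, 7, 7) = 7
C (Max): max(2, -8, -7) = 2
D (Max): max(-6, 9, 8) = 9
Root (Min): min(7, 2, 9) = 2

2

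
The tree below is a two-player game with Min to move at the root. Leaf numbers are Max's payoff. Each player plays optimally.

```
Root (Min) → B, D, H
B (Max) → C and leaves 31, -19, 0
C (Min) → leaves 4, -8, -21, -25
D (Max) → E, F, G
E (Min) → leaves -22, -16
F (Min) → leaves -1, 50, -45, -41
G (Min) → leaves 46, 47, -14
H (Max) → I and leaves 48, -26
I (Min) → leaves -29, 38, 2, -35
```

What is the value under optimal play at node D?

-14

E: min(-22, -16) = -22
F: min(-1, 50, -45, -41) = -45
G: min(46, 47, -14) = -14
D: max(-22, -45, -14) = -14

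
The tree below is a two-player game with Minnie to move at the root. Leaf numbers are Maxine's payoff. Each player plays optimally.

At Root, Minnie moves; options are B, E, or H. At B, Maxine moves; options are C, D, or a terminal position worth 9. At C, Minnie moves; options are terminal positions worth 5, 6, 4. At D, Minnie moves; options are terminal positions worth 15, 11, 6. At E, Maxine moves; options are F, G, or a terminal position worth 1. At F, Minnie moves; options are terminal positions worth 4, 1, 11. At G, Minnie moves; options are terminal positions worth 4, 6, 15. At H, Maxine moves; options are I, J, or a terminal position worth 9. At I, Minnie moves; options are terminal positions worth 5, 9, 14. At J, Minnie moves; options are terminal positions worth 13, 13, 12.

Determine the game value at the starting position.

C (Minnie): min(5, 6, 4) = 4
D (Minnie): min(15, 11, 6) = 6
B (Maxine): max(4, 6, 9) = 9
F (Minnie): min(4, 1, 11) = 1
G (Minnie): min(4, 6, 15) = 4
E (Maxine): max(1, 4, 1) = 4
I (Minnie): min(5, 9, 14) = 5
J (Minnie): min(13, 13, 12) = 12
H (Maxine): max(5, 12, 9) = 12
Root (Minnie): min(9, 4, 12) = 4

4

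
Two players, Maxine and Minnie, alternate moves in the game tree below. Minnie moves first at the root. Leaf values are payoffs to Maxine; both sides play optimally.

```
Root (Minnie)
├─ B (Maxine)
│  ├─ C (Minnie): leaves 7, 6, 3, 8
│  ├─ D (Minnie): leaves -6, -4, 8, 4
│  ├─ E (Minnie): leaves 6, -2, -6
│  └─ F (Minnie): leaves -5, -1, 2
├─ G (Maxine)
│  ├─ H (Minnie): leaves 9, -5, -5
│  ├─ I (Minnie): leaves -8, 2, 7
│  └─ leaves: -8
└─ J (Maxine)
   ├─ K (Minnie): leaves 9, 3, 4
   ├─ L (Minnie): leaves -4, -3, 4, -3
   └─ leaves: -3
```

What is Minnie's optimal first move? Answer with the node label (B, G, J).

C (Minnie): min(7, 6, 3, 8) = 3
D (Minnie): min(-6, -4, 8, 4) = -6
E (Minnie): min(6, -2, -6) = -6
F (Minnie): min(-5, -1, 2) = -5
B (Maxine): max(3, -6, -6, -5) = 3
H (Minnie): min(9, -5, -5) = -5
I (Minnie): min(-8, 2, 7) = -8
G (Maxine): max(-5, -8, -8) = -5
K (Minnie): min(9, 3, 4) = 3
L (Minnie): min(-4, -3, 4, -3) = -4
J (Maxine): max(3, -4, -3) = 3
Root (Minnie): min(3, -5, 3) = -5
Minnie picks the child with the lowest value: G (value -5).

G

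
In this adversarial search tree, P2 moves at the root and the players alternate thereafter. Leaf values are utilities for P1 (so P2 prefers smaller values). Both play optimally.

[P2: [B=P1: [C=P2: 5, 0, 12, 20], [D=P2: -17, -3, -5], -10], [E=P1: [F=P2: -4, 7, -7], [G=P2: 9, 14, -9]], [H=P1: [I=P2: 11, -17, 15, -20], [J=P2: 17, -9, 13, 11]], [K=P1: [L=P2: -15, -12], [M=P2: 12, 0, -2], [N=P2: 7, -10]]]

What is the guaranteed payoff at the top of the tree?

C (P2): min(5, 0, 12, 20) = 0
D (P2): min(-17, -3, -5) = -17
B (P1): max(0, -17, -10) = 0
F (P2): min(-4, 7, -7) = -7
G (P2): min(9, 14, -9) = -9
E (P1): max(-7, -9) = -7
I (P2): min(11, -17, 15, -20) = -20
J (P2): min(17, -9, 13, 11) = -9
H (P1): max(-20, -9) = -9
L (P2): min(-15, -12) = -15
M (P2): min(12, 0, -2) = -2
N (P2): min(7, -10) = -10
K (P1): max(-15, -2, -10) = -2
Root (P2): min(0, -7, -9, -2) = -9

-9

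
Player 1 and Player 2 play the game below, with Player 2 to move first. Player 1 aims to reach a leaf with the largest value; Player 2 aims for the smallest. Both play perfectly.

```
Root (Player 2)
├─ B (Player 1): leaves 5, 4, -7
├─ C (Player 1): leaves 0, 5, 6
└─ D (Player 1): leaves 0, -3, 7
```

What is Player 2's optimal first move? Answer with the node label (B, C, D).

B

B (Player 1): max(5, 4, -7) = 5
C (Player 1): max(0, 5, 6) = 6
D (Player 1): max(0, -3, 7) = 7
Root (Player 2): min(5, 6, 7) = 5
Player 2 picks the child with the lowest value: B (value 5).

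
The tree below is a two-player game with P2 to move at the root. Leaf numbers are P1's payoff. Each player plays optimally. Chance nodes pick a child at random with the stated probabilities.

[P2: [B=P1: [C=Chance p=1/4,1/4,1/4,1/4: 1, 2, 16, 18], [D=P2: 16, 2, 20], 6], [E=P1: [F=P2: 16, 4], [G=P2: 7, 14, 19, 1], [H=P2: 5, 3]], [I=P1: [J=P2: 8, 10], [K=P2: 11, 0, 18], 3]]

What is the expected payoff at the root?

C (Chance): 1/4·1 + 1/4·2 + 1/4·16 + 1/4·18 = 9.25
D (P2): min(16, 2, 20) = 2
B (P1): max(9.25, 2, 6) = 9.25
F (P2): min(16, 4) = 4
G (P2): min(7, 14, 19, 1) = 1
H (P2): min(5, 3) = 3
E (P1): max(4, 1, 3) = 4
J (P2): min(8, 10) = 8
K (P2): min(11, 0, 18) = 0
I (P1): max(8, 0, 3) = 8
Root (P2): min(9.25, 4, 8) = 4

4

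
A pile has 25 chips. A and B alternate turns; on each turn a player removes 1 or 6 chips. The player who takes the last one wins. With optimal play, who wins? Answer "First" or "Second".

W/L table (W = player to move can force a win):
i:   0  1  2  3  4  5  6  7  8  9 10 11 12 13 14 15 16 17 18 19 20 21 22 23 24 25
     L  W  L  W  L  W  W  L  W  L  W  L  W  W  L  W  L  W  L  W  W  L  W  L  W  L
Position 25 is L, so the second player wins.

Second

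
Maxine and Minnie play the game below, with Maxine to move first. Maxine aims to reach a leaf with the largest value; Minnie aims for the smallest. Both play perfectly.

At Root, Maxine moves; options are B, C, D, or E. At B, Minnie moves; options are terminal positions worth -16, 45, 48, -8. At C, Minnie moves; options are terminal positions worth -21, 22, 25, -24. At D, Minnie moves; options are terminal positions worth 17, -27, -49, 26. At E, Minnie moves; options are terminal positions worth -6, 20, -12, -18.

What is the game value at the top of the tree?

-16

B (Minnie): min(-16, 45, 48, -8) = -16
C (Minnie): min(-21, 22, 25, -24) = -24
D (Minnie): min(17, -27, -49, 26) = -49
E (Minnie): min(-6, 20, -12, -18) = -18
Root (Maxine): max(-16, -24, -49, -18) = -16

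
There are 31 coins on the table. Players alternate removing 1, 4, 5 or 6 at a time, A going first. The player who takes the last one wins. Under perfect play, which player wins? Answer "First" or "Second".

Compute winning (W) and losing (L) positions by backward induction:
i:   0  1  2  3  4  5  6  7  8  9 10 11 12 13 14 15 16 17 18 19 20 21 22 23 24 25 26 27 28 29 30 31
     L  W  L  W  W  W  W  W  W  L  W  L  W  W  W  W  W  W  L  W  L  W  W  W  W  W  W  L  W  L  W  W
Position 31 is W, so the first player wins.

First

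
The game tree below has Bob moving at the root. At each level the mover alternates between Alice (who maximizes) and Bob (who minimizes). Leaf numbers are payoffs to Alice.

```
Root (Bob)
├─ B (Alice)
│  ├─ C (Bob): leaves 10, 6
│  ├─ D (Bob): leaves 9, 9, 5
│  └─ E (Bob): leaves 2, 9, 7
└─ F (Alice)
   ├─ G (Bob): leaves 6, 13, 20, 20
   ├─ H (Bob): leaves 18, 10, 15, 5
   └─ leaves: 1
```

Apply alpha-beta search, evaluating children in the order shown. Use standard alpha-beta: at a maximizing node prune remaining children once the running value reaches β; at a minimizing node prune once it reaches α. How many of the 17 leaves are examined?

10

C [α=-∞,β=+∞]: v=6
D [α=6,β=+∞]: v=5
E [α=6,β=+∞]: v=2 after child 1 ≤ α → α-cutoff, skip 2
B [α=-∞,β=+∞]: v=6
G [α=-∞,β=6]: v=6
F [α=-∞,β=6]: v=6 after child 1 ≥ β → β-cutoff, skip 2
Root [α=-∞,β=+∞]: v=6
Leaves evaluated: 10 of 17.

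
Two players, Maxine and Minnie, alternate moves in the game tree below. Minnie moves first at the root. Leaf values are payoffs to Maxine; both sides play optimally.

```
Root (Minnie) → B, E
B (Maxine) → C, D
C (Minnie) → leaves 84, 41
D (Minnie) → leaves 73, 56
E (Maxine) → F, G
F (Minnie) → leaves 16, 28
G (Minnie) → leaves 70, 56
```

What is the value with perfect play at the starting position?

C (Minnie): min(84, 41) = 41
D (Minnie): min(73, 56) = 56
B (Maxine): max(41, 56) = 56
F (Minnie): min(16, 28) = 16
G (Minnie): min(70, 56) = 56
E (Maxine): max(16, 56) = 56
Root (Minnie): min(56, 56) = 56

56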